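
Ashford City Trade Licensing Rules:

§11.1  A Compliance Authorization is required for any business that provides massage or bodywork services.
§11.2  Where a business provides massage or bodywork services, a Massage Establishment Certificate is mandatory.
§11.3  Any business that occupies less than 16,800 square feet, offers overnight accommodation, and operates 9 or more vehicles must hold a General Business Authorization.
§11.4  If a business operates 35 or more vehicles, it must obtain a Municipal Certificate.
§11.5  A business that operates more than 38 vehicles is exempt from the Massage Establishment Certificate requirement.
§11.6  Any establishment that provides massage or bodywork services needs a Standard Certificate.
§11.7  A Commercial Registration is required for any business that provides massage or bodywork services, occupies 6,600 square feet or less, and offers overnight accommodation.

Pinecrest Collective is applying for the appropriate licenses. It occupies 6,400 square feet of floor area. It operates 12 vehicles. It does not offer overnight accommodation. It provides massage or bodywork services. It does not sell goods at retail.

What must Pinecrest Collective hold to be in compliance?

§11.1 provides massage or bodywork services → Compliance Authorization required.
§11.2 provides massage or bodywork services → Massage Establishment Certificate required.
§11.3 floor area 6,400 square feet < 16,800 square feet; does not offer overnight accommodation; vehicles 12 ≥ 9 → General Business Authorization not required.
§11.4 vehicles 12 < 35 → Municipal Certificate not required.
§11.5 vehicles 12 ≤ 38 → Massage Establishment Certificate exemption does not apply.
§11.6 provides massage or bodywork services → Standard Certificate required.
§11.7 provides massage or bodywork services; floor area 6,400 square feet ≤ 6,600 square feet; does not offer overnight accommodation → Commercial Registration not required.

Compliance Authorization, Massage Establishment Certificate, Standard Certificate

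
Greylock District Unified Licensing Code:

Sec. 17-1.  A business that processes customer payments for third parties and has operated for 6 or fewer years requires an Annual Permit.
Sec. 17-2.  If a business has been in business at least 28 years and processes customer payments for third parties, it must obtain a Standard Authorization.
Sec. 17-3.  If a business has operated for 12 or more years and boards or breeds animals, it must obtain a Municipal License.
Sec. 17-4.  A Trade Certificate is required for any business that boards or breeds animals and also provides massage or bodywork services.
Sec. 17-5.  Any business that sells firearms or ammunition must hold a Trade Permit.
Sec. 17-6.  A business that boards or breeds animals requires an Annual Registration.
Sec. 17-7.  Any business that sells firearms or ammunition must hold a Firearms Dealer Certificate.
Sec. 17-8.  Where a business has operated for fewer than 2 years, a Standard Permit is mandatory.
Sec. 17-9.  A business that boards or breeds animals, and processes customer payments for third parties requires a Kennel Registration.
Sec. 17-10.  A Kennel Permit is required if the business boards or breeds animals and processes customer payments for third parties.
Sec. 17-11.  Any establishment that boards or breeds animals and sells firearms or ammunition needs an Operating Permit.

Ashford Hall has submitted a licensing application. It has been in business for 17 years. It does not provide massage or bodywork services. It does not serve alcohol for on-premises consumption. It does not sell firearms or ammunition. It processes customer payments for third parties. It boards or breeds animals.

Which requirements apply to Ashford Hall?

Sec. 17-1. processes customer payments for third parties; years in business 17 > 6 → Annual Permit not required.
Sec. 17-2. years in business 17 < 28; processes customer payments for third parties → Standard Authorization not required.
Sec. 17-3. years in business 17 ≥ 12; boards or breeds animals → Municipal License required.
Sec. 17-4. boards or breeds animals; does not provide massage or bodywork services → Trade Certificate not required.
Sec. 17-5. does not sell firearms or ammunition → Trade Permit not required.
Sec. 17-6. boards or breeds animals → Annual Registration required.
Sec. 17-7. does not sell firearms or ammunition → Firearms Dealer Certificate not required.
Sec. 17-8. years in business 17 ≥ 2 → Standard Permit not required.
Sec. 17-9. boards or breeds animals; processes customer payments for third parties → Kennel Registration required.
Sec. 17-10. boards or breeds animals; processes customer payments for third parties → Kennel Permit required.
Sec. 17-11. boards or breeds animals; does not sell firearms or ammunition → Operating Permit not required.

Annual Registration, Kennel Permit, Kennel Registration, Municipal License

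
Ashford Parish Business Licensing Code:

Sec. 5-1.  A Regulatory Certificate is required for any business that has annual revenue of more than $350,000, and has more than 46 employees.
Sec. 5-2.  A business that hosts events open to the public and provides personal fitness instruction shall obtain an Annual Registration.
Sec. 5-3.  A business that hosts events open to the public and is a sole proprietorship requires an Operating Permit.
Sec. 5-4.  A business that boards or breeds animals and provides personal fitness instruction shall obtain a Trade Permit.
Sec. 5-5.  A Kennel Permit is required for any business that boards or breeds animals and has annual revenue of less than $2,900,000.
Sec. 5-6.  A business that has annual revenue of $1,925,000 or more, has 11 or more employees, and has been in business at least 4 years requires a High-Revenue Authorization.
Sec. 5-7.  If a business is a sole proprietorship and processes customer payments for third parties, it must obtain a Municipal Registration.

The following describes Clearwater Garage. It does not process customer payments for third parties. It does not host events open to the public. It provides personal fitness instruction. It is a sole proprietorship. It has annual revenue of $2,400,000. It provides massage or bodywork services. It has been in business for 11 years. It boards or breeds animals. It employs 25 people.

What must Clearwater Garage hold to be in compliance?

Sec. 5-1. revenue $2,400,000 > $350,000; employees 25 ≤ 46 → Regulatory Certificate not required.
Sec. 5-2. does not host events open to the public; provides personal fitness instruction → Annual Registration not required.
Sec. 5-3. does not host events open to the public; is a sole proprietorship → Operating Permit not required.
Sec. 5-4. boards or breeds animals; provides personal fitness instruction → Trade Permit required.
Sec. 5-5. boards or breeds animals; revenue $2,400,000 < $2,900,000 → Kennel Permit required.
Sec. 5-6. revenue $2,400,000 ≥ $1,925,000; employees 25 ≥ 11; years in business 11 ≥ 4 → High-Revenue Authorization required.
Sec. 5-7. is a sole proprietorship; does not process customer payments for third parties → Municipal Registration not required.

High-Revenue Authorization, Kennel Permit, Trade Permit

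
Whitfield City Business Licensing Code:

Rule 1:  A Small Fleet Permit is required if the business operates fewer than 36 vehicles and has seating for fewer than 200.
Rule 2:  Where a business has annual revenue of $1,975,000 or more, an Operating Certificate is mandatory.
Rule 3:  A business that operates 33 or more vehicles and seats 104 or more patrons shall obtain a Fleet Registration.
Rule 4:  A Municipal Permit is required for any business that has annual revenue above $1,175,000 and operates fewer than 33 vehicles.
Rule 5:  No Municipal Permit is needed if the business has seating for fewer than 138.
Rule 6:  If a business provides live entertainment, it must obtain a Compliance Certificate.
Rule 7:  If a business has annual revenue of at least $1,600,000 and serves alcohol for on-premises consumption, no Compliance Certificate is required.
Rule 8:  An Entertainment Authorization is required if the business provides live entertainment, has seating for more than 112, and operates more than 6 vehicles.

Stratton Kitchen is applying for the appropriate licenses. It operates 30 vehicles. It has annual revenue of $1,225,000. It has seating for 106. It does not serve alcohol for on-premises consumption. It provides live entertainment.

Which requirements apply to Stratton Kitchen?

Compliance Certificate, Small Fleet Permit

Rule 1: vehicles 30 < 36; seating 106 < 200 → Small Fleet Permit required.
Rule 2: revenue $1,225,000 < $1,975,000 → Operating Certificate not required.
Rule 3: vehicles 30 < 33; seating 106 ≥ 104 → Fleet Registration not required.
Rule 4: revenue $1,225,000 > $1,175,000; vehicles 30 < 33 → Municipal Permit required.
Rule 5: seating 106 < 138 → exempt from Municipal Permit.
Rule 6: provides live entertainment → Compliance Certificate required.
Rule 7: revenue $1,225,000 < $1,600,000; does not serve alcohol for on-premises consumption → Compliance Certificate exemption does not apply.
Rule 8: provides live entertainment; seating 106 ≤ 112; vehicles 30 > 6 → Entertainment Authorization not required.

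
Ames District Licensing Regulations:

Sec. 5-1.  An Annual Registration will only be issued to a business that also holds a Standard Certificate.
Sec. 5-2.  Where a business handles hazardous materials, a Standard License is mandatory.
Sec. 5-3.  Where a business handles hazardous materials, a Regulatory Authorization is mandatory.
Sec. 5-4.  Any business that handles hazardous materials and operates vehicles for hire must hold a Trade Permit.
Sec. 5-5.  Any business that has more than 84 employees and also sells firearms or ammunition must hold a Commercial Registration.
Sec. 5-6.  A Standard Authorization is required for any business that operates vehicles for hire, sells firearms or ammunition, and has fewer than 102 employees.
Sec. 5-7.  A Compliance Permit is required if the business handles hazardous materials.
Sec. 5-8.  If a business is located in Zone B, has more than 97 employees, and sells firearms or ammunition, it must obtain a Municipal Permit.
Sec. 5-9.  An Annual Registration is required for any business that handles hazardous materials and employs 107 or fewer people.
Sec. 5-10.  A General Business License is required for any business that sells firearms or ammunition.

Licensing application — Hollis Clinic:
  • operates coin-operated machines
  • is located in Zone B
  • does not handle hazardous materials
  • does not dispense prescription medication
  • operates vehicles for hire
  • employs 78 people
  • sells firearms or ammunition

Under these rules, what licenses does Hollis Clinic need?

Sec. 5-1. Annual Registration is not required → no effect.
Sec. 5-2. does not handle hazardous materials → Standard License not required.
Sec. 5-3. does not handle hazardous materials → Regulatory Authorization not required.
Sec. 5-4. does not handle hazardous materials; operates vehicles for hire → Trade Permit not required.
Sec. 5-5. employees 78 ≤ 84; sells firearms or ammunition → Commercial Registration not required.
Sec. 5-6. operates vehicles for hire; sells firearms or ammunition; employees 78 < 102 → Standard Authorization required.
Sec. 5-7. does not handle hazardous materials → Compliance Permit not required.
Sec. 5-8. is located in Zone B; employees 78 ≤ 97; sells firearms or ammunition → Municipal Permit not required.
Sec. 5-9. does not handle hazardous materials; employees 78 ≤ 107 → Annual Registration not required.
Sec. 5-10. sells firearms or ammunition → General Business License required.

General Business License, Standard Authorization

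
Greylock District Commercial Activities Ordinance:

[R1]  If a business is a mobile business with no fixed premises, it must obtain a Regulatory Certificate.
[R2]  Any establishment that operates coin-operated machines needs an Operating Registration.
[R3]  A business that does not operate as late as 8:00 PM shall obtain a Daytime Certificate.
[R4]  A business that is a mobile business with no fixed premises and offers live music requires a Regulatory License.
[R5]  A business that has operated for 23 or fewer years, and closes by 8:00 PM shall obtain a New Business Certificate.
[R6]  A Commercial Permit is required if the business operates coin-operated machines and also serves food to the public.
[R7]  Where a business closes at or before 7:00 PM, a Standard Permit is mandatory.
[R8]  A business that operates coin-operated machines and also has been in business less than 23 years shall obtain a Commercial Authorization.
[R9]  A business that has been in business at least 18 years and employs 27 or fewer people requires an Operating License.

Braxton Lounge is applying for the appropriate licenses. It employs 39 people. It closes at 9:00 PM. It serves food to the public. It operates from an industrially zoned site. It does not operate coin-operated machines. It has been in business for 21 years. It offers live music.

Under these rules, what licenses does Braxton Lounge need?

None

[R1] operates from an industrially zoned site (not: is a mobile business with no fixed premises) → Regulatory Certificate not required.
[R2] does not operate coin-operated machines → Operating Registration not required.
[R3] closes 9:00 PM, after 8:00 PM → Daytime Certificate not required.
[R4] operates from an industrially zoned site (not: is a mobile business with no fixed premises); offers live music → Regulatory License not required.
[R5] years in business 21 ≤ 23; closes 9:00 PM, after 8:00 PM → New Business Certificate not required.
[R6] does not operate coin-operated machines; serves food to the public → Commercial Permit not required.
[R7] closes 9:00 PM, after 7:00 PM → Standard Permit not required.
[R8] does not operate coin-operated machines; years in business 21 < 23 → Commercial Authorization not required.
[R9] years in business 21 ≥ 18; employees 39 > 27 → Operating License not required.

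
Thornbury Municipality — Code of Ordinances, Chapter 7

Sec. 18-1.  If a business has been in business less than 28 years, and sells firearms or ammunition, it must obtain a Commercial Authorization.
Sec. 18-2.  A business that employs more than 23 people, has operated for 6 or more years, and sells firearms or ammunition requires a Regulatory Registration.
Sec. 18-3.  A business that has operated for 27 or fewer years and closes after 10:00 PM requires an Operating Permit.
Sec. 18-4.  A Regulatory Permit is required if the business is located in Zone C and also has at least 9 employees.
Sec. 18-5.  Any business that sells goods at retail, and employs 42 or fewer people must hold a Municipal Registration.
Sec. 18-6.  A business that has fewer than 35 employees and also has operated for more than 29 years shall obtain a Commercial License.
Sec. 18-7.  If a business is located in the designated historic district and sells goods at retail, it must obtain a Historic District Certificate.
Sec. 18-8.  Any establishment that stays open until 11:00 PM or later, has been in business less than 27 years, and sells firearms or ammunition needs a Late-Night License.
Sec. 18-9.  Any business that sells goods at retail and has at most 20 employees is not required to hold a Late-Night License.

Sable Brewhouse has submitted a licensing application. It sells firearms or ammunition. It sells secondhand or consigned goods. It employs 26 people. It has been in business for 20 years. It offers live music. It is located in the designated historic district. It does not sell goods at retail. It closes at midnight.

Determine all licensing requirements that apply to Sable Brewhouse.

Commercial Authorization, Late-Night License, Operating Permit, Regulatory Registration

Sec. 18-1. years in business 20 < 28; sells firearms or ammunition → Commercial Authorization required.
Sec. 18-2. employees 26 > 23; years in business 20 ≥ 6; sells firearms or ammunition → Regulatory Registration required.
Sec. 18-3. years in business 20 ≤ 27; closes midnight, after 10:00 PM → Operating Permit required.
Sec. 18-4. is located in the designated historic district (not: is located in Zone C); employees 26 ≥ 9 → Regulatory Permit not required.
Sec. 18-5. does not sell goods at retail; employees 26 ≤ 42 → Municipal Registration not required.
Sec. 18-6. employees 26 < 35; years in business 20 ≤ 29 → Commercial License not required.
Sec. 18-7. is located in the designated historic district; does not sell goods at retail → Historic District Certificate not required.
Sec. 18-8. closes midnight, after 11:00 PM; years in business 20 < 27; sells firearms or ammunition → Late-Night License required.
Sec. 18-9. does not sell goods at retail; employees 26 > 20 → Late-Night License exemption does not apply.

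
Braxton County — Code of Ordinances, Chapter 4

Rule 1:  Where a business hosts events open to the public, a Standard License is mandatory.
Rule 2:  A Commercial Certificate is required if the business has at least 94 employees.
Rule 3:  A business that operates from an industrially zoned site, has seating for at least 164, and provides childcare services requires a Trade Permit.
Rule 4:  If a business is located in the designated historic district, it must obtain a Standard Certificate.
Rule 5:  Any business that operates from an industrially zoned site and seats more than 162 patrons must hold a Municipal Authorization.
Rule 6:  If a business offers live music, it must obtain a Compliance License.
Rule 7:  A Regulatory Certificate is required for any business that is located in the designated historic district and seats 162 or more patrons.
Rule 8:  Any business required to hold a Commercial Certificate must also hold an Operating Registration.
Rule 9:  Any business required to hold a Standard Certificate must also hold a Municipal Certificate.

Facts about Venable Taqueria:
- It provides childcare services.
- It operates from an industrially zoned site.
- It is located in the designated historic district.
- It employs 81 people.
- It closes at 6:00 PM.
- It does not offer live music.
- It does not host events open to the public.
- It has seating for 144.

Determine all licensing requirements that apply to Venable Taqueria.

Municipal Certificate, Standard Certificate

Rule 1: does not host events open to the public → Standard License not required.
Rule 2: employees 81 < 94 → Commercial Certificate not required.
Rule 3: operates from an industrially zoned site; seating 144 < 164; provides childcare services → Trade Permit not required.
Rule 4: is located in the designated historic district → Standard Certificate required.
Rule 5: operates from an industrially zoned site; seating 144 ≤ 162 → Municipal Authorization not required.
Rule 6: does not offer live music → Compliance License not required.
Rule 7: is located in the designated historic district; seating 144 < 162 → Regulatory Certificate not required.
Rule 8: Commercial Certificate is not required → no effect.
Rule 9: Standard Certificate is required → Municipal Certificate also required.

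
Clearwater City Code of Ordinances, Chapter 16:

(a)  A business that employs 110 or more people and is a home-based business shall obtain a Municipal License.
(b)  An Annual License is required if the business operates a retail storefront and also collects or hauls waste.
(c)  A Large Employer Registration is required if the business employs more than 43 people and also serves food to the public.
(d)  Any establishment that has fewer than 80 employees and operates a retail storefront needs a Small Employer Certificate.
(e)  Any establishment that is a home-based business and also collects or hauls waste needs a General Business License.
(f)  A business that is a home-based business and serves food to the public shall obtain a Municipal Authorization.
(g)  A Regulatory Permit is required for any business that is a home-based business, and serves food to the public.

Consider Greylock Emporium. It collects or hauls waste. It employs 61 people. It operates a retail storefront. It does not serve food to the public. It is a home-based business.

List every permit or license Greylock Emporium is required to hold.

Annual License, General Business License, Small Employer Certificate

(a) employees 61 < 110; is a home-based business → Municipal License not required.
(b) operates a retail storefront; collects or hauls waste → Annual License required.
(c) employees 61 > 43; does not serve food to the public → Large Employer Registration not required.
(d) employees 61 < 80; operates a retail storefront → Small Employer Certificate required.
(e) is a home-based business; collects or hauls waste → General Business License required.
(f) is a home-based business; does not serve food to the public → Municipal Authorization not required.
(g) is a home-based business; does not serve food to the public → Regulatory Permit not required.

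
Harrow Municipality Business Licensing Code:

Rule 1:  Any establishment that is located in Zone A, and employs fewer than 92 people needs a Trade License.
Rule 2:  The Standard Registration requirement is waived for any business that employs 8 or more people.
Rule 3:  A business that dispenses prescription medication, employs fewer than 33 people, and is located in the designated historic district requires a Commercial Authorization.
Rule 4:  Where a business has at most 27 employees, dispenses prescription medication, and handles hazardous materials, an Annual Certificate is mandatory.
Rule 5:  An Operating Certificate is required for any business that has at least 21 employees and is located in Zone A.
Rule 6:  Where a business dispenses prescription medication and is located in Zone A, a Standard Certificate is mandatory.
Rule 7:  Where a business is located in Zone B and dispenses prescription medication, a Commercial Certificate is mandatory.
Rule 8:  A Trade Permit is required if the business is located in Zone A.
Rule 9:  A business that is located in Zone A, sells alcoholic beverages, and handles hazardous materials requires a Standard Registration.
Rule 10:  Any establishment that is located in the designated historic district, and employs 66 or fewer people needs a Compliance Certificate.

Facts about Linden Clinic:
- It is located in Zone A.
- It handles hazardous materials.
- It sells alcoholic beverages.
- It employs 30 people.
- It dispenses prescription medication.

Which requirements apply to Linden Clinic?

Operating Certificate, Standard Certificate, Trade License, Trade Permit

Rule 1: is located in Zone A; employees 30 < 92 → Trade License required.
Rule 2: employees 30 ≥ 8 → exempt from Standard Registration.
Rule 3: dispenses prescription medication; employees 30 < 33; is located in Zone A (not: is located in the designated historic district) → Commercial Authorization not required.
Rule 4: employees 30 > 27; dispenses prescription medication; handles hazardous materials → Annual Certificate not required.
Rule 5: employees 30 ≥ 21; is located in Zone A → Operating Certificate required.
Rule 6: dispenses prescription medication; is located in Zone A → Standard Certificate required.
Rule 7: is located in Zone A (not: is located in Zone B); dispenses prescription medication → Commercial Certificate not required.
Rule 8: is located in Zone A → Trade Permit required.
Rule 9: is located in Zone A; sells alcoholic beverages; handles hazardous materials → Standard Registration required.
Rule 10: is located in Zone A (not: is located in the designated historic district); employees 30 ≤ 66 → Compliance Certificate not required.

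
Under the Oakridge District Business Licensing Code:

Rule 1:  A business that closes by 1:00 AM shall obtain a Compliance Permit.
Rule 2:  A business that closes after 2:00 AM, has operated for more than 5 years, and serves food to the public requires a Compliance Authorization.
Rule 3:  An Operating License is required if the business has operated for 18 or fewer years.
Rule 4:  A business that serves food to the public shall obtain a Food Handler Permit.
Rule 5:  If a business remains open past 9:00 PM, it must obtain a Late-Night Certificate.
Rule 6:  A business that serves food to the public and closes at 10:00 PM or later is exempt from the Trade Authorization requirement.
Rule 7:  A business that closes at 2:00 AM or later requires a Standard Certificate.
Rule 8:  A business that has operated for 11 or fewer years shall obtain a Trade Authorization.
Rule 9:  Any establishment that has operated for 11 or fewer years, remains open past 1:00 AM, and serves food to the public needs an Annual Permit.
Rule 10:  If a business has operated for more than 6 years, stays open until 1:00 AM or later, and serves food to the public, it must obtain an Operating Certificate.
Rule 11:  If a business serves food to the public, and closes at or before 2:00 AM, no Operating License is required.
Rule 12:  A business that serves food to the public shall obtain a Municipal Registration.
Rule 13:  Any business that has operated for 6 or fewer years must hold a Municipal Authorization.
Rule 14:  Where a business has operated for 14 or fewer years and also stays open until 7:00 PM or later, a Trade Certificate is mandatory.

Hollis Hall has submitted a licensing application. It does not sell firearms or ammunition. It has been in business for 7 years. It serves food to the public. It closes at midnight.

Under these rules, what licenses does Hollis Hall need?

Compliance Permit, Food Handler Permit, Late-Night Certificate, Municipal Registration, Trade Certificate

Rule 1: closes midnight, at/before 1:00 AM → Compliance Permit required.
Rule 2: closes midnight, at/before 2:00 AM; years in business 7 > 5; serves food to the public → Compliance Authorization not required.
Rule 3: years in business 7 ≤ 18 → Operating License required.
Rule 4: serves food to the public → Food Handler Permit required.
Rule 5: closes midnight, after 9:00 PM → Late-Night Certificate required.
Rule 6: serves food to the public; closes midnight, after 10:00 PM → exempt from Trade Authorization.
Rule 7: closes midnight, at/before 2:00 AM → Standard Certificate not required.
Rule 8: years in business 7 ≤ 11 → Trade Authorization required.
Rule 9: years in business 7 ≤ 11; closes midnight, at/before 1:00 AM; serves food to the public → Annual Permit not required.
Rule 10: years in business 7 > 6; closes midnight, at/before 1:00 AM; serves food to the public → Operating Certificate not required.
Rule 11: serves food to the public; closes midnight, at/before 2:00 AM → exempt from Operating License.
Rule 12: serves food to the public → Municipal Registration required.
Rule 13: years in business 7 > 6 → Municipal Authorization not required.
Rule 14: years in business 7 ≤ 14; closes midnight, after 7:00 PM → Trade Certificate required.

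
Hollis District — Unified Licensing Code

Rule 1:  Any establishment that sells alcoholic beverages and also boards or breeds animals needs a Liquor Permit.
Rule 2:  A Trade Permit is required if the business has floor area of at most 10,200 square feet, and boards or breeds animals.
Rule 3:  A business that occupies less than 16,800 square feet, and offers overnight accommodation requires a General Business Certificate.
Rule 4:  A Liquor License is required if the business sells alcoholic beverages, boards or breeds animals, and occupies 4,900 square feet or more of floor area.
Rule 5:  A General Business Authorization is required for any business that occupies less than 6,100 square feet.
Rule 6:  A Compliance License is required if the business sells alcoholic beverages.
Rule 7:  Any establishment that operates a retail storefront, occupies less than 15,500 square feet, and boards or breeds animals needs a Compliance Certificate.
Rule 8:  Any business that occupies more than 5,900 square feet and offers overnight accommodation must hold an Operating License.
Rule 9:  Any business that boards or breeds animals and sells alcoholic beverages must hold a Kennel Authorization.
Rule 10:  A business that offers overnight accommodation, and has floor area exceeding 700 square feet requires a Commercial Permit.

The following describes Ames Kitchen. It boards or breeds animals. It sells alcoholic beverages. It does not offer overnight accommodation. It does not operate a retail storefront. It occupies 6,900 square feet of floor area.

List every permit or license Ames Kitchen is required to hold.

Rule 1: sells alcoholic beverages; boards or breeds animals → Liquor Permit required.
Rule 2: floor area 6,900 square feet ≤ 10,200 square feet; boards or breeds animals → Trade Permit required.
Rule 3: floor area 6,900 square feet < 16,800 square feet; does not offer overnight accommodation → General Business Certificate not required.
Rule 4: sells alcoholic beverages; boards or breeds animals; floor area 6,900 square feet ≥ 4,900 square feet → Liquor License required.
Rule 5: floor area 6,900 square feet ≥ 6,100 square feet → General Business Authorization not required.
Rule 6: sells alcoholic beverages → Compliance License required.
Rule 7: does not operate a retail storefront; floor area 6,900 square feet < 15,500 square feet; boards or breeds animals → Compliance Certificate not required.
Rule 8: floor area 6,900 square feet > 5,900 square feet; does not offer overnight accommodation → Operating License not required.
Rule 9: boards or breeds animals; sells alcoholic beverages → Kennel Authorization required.
Rule 10: does not offer overnight accommodation; floor area 6,900 square feet > 700 square feet → Commercial Permit not required.

Compliance License, Kennel Authorization, Liquor License, Liquor Permit, Trade Permit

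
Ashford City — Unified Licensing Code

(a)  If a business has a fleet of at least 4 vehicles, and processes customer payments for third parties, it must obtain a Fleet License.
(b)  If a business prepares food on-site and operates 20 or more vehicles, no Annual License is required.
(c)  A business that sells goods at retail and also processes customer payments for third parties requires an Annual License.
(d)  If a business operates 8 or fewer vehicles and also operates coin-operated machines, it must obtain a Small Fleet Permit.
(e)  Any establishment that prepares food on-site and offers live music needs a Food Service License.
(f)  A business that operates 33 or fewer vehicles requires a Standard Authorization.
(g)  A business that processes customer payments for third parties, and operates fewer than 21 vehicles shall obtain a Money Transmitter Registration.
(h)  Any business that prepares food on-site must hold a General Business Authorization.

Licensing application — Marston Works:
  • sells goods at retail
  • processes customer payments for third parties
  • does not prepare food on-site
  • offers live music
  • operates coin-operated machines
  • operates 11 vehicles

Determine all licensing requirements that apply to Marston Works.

Annual License, Fleet License, Money Transmitter Registration, Standard Authorization

(a) vehicles 11 ≥ 4; processes customer payments for third parties → Fleet License required.
(b) does not prepare food on-site; vehicles 11 < 20 → Annual License exemption does not apply.
(c) sells goods at retail; processes customer payments for third parties → Annual License required.
(d) vehicles 11 > 8; operates coin-operated machines → Small Fleet Permit not required.
(e) does not prepare food on-site; offers live music → Food Service License not required.
(f) vehicles 11 ≤ 33 → Standard Authorization required.
(g) processes customer payments for third parties; vehicles 11 < 21 → Money Transmitter Registration required.
(h) does not prepare food on-site → General Business Authorization not required.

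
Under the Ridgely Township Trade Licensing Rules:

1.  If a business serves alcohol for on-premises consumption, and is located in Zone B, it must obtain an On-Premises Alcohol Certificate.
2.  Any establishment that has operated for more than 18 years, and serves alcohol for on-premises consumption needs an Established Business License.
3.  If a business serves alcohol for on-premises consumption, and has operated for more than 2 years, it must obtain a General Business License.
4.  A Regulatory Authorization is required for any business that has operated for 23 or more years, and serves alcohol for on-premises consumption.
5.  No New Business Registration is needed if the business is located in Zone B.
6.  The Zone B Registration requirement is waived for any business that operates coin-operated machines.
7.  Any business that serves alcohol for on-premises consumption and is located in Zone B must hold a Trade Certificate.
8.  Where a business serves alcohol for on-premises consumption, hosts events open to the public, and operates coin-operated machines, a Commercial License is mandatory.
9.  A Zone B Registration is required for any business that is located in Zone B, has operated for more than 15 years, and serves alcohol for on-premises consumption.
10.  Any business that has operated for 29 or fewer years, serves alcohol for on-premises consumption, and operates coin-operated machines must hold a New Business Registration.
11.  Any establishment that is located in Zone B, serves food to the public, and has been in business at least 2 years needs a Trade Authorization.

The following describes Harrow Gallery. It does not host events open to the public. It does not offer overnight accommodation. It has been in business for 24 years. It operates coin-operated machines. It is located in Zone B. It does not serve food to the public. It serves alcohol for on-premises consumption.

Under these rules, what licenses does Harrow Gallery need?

1. serves alcohol for on-premises consumption; is located in Zone B → On-Premises Alcohol Certificate required.
2. years in business 24 > 18; serves alcohol for on-premises consumption → Established Business License required.
3. serves alcohol for on-premises consumption; years in business 24 > 2 → General Business License required.
4. years in business 24 ≥ 23; serves alcohol for on-premises consumption → Regulatory Authorization required.
5. is located in Zone B → exempt from New Business Registration.
6. operates coin-operated machines → exempt from Zone B Registration.
7. serves alcohol for on-premises consumption; is located in Zone B → Trade Certificate required.
8. serves alcohol for on-premises consumption; does not host events open to the public; operates coin-operated machines → Commercial License not required.
9. is located in Zone B; years in business 24 > 15; serves alcohol for on-premises consumption → Zone B Registration required.
10. years in business 24 ≤ 29; serves alcohol for on-premises consumption; operates coin-operated machines → New Business Registration required.
11. is located in Zone B; does not serve food to the public; years in business 24 ≥ 2 → Trade Authorization not required.

Established Business License, General Business License, On-Premises Alcohol Certificate, Regulatory Authorization, Trade Certificate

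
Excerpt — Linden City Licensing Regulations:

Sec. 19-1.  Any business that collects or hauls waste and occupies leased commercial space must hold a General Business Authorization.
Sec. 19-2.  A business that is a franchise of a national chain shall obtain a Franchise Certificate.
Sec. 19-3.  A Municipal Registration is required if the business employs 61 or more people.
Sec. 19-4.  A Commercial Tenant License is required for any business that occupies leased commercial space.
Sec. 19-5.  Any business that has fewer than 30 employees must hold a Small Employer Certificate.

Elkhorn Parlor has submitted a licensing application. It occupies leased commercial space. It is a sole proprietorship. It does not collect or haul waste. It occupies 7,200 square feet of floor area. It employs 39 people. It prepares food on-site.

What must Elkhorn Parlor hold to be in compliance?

Sec. 19-1. does not collect or haul waste; occupies leased commercial space → General Business Authorization not required.
Sec. 19-2. is a sole proprietorship (not: is a franchise of a national chain) → Franchise Certificate not required.
Sec. 19-3. employees 39 < 61 → Municipal Registration not required.
Sec. 19-4. occupies leased commercial space → Commercial Tenant License required.
Sec. 19-5. employees 39 ≥ 30 → Small Employer Certificate not required.

Commercial Tenant License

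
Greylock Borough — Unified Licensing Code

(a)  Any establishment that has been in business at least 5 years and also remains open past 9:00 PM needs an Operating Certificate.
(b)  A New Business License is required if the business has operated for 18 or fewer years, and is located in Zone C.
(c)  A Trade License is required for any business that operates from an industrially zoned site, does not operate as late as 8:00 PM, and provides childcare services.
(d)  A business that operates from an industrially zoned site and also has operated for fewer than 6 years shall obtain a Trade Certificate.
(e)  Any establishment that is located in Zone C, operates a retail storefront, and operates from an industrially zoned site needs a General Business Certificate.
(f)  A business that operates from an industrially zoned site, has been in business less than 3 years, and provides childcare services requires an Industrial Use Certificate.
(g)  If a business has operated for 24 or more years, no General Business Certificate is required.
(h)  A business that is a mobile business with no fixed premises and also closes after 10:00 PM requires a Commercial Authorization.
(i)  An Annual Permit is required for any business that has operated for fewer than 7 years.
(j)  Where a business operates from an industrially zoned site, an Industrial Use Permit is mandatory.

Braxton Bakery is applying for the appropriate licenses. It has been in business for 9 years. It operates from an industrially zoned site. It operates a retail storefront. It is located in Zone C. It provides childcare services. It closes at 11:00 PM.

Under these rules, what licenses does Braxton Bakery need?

(a) years in business 9 ≥ 5; closes 11:00 PM, after 9:00 PM → Operating Certificate required.
(b) years in business 9 ≤ 18; is located in Zone C → New Business License required.
(c) operates from an industrially zoned site; closes 11:00 PM, after 8:00 PM; provides childcare services → Trade License not required.
(d) operates from an industrially zoned site; years in business 9 ≥ 6 → Trade Certificate not required.
(e) is located in Zone C; operates a retail storefront; operates from an industrially zoned site → General Business Certificate required.
(f) operates from an industrially zoned site; years in business 9 ≥ 3; provides childcare services → Industrial Use Certificate not required.
(g) years in business 9 < 24 → General Business Certificate exemption does not apply.
(h) operates from an industrially zoned site (not: is a mobile business with no fixed premises); closes 11:00 PM, after 10:00 PM → Commercial Authorization not required.
(i) years in business 9 ≥ 7 → Annual Permit not required.
(j) operates from an industrially zoned site → Industrial Use Permit required.

General Business Certificate, Industrial Use Permit, New Business License, Operating Certificate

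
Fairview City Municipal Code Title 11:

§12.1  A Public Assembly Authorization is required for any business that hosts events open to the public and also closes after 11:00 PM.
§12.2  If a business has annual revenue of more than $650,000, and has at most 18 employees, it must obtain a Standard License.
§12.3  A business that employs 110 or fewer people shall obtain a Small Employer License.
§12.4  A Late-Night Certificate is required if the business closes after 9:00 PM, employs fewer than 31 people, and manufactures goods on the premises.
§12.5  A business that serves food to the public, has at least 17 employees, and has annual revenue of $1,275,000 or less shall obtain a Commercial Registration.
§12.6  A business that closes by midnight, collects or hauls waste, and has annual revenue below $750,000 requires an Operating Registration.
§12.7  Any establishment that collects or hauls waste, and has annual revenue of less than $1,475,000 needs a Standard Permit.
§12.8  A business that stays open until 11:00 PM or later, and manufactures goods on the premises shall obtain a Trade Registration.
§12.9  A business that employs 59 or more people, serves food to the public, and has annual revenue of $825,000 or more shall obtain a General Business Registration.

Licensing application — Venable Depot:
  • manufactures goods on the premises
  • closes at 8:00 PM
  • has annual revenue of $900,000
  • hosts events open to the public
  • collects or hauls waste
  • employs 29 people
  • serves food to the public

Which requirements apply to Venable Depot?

Commercial Registration, Small Employer License, Standard Permit

§12.1 hosts events open to the public; closes 8:00 PM, at/before 11:00 PM → Public Assembly Authorization not required.
§12.2 revenue $900,000 > $650,000; employees 29 > 18 → Standard License not required.
§12.3 employees 29 ≤ 110 → Small Employer License required.
§12.4 closes 8:00 PM, at/before 9:00 PM; employees 29 < 31; manufactures goods on the premises → Late-Night Certificate not required.
§12.5 serves food to the public; employees 29 ≥ 17; revenue $900,000 ≤ $1,275,000 → Commercial Registration required.
§12.6 closes 8:00 PM, at/before midnight; collects or hauls waste; revenue $900,000 ≥ $750,000 → Operating Registration not required.
§12.7 collects or hauls waste; revenue $900,000 < $1,475,000 → Standard Permit required.
§12.8 closes 8:00 PM, at/before 11:00 PM; manufactures goods on the premises → Trade Registration not required.
§12.9 employees 29 < 59; serves food to the public; revenue $900,000 ≥ $825,000 → General Business Registration not required.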